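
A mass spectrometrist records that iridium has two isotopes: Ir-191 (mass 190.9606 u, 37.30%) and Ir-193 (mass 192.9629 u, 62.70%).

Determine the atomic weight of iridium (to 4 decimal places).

192.2160 u

Ar = Σ fᵢ·mᵢ = 0.3730 × 190.9606 + 0.6270 × 192.9629
= 71.22830 + 120.98774 = 192.21604 u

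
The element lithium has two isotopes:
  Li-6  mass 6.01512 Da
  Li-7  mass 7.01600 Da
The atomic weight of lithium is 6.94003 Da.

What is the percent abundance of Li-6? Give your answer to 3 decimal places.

Let x be the fractional abundance of Li-6; then Li-7 has abundance 1 − x.
6.01512·x + 7.01600·(1 − x) = 6.94003
(6.01512 − 7.01600)·x = 6.94003 − 7.01600
x = -0.07597 / -1.00088 = 0.07590 → 7.590% Li-6, 92.410% Li-7.

7.590%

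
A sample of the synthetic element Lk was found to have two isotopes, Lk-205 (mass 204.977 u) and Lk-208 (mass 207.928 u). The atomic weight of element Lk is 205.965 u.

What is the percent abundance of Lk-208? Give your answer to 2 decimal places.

33.48%

Let x be the fractional abundance of Lk-205; then Lk-208 has abundance 1 − x.
204.977·x + 207.928·(1 − x) = 205.965
(204.977 − 207.928)·x = 205.965 − 207.928
x = -1.963 / -2.951 = 0.66520 → 66.52% Lk-205, 33.48% Lk-208.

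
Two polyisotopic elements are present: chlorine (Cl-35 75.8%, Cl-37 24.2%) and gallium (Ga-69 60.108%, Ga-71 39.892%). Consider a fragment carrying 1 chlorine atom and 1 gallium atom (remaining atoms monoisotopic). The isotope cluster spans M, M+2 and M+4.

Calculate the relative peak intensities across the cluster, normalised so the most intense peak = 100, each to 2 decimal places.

Chlorine pattern (n=1): 0.7580 : 0.2420
Gallium pattern (n=1): 0.60108 : 0.39892
Convolve the two distributions (both contribute in 2-u steps):
  M: 0.7580×0.60108 = 0.455619
  M+2: 0.7580×0.39892 + 0.2420×0.60108 = 0.447843
  M+4: 0.2420×0.39892 = 0.096539
Scale to base peak (0.455619) = 100: 100.00 : 98.29 : 21.19

100.00 : 98.29 : 21.19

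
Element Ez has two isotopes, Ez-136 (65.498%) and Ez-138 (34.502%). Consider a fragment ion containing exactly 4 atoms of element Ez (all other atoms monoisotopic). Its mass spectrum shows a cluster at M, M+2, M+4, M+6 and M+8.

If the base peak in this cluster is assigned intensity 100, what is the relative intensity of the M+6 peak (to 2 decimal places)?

(0.65498 + 0.34502)^4 gives M 0.1840, M+2 0.3878, M+4 0.3064, M+6 0.1076, M+8 0.0142; the largest is M+2.
P(M+2) = C(4,1) × 0.65498^3 × 0.34502^1 = 4 × 0.28098563 × 0.34502 = 0.387783 (base)
P(M+6) = C(4,3) × 0.65498^1 × 0.34502^3 = 4 × 0.65498 × 0.04107077 = 0.107602
Relative intensity = 0.107602 / 0.387783 × 100 = 27.75

27.75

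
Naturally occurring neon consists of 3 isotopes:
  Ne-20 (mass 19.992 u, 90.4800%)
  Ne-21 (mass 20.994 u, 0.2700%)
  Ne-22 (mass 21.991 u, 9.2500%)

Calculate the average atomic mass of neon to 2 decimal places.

Ar = Σ fᵢ·mᵢ = 0.904800 × 19.992 + 0.002700 × 20.994 + 0.092500 × 21.991
= 18.0888 + 0.0567 + 2.0342 = 20.1797 u

20.18 u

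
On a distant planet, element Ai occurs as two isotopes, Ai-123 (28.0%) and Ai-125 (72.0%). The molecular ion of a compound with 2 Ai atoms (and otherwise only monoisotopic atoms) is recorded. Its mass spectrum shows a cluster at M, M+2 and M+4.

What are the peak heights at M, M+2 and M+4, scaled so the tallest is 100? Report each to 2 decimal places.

15.12 : 77.78 : 100.00

Each Ai atom is independently Ai-123 (p = 0.280) or Ai-125 (q = 0.720); the cluster is the binomial expansion (p + q)^2.
P(M) = 0.280^2 = 0.078400
P(M+2) = 2 × 0.280^1 × 0.720^1 = 0.403200
P(M+4) = 0.720^2 = 0.518400
The M+4 peak is largest (0.518400); scaling to 100 gives 15.12 : 77.78 : 100.00.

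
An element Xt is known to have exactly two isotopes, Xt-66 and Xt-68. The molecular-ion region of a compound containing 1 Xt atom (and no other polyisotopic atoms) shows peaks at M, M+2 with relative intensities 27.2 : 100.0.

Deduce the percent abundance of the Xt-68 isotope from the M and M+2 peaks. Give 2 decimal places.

Write p for the Xt-66 fraction. I(M+2)/I(M) = [C(1,1)·p^0·(1−p)] / p^1 = 1·(1−p)/p = 100.0/27.2 = 3.6765
(1−p)/p = 3.6765/1 = 3.6765  ⇒  p = 1/(1 + 3.6765) = 0.2138
Xt-66: 21.38%, Xt-68: 78.62%.

78.62%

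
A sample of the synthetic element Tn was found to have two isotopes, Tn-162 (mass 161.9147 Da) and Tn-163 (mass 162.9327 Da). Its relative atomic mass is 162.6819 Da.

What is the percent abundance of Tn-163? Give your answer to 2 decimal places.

Writing the weighted mean with unknown fraction x of Tn-162:
161.9147·x + 162.9327·(1 − x) = 162.6819
(161.9147 − 162.9327)·x = 162.6819 − 162.9327
x = -0.2508 / -1.0180 = 0.24637 → 24.64% Tn-162, 75.36% Tn-163.

75.36%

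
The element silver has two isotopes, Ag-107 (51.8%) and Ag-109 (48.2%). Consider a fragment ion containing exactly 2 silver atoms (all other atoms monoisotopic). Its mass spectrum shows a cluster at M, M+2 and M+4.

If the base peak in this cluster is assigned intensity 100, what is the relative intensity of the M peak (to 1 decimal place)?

53.7

Binomial terms of (0.518 + 0.482)^2: M 0.2683, M+2 0.4994, M+4 0.2323 → M+2 is the base peak.
P(M+2) = C(2,1) × 0.518^1 × 0.482^1 = 2 × 0.5180 × 0.4820 = 0.499352 (base)
P(M) = C(2,0) × 0.518^2 × 0.482^0 = 1 × 0.268324 × 1.0000 = 0.268324
Relative intensity = 0.268324 / 0.499352 × 100 = 53.7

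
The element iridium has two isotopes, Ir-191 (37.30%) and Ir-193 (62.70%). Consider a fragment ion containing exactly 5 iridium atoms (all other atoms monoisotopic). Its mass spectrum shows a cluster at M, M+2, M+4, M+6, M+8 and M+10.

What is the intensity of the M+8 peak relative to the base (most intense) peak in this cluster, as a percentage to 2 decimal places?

84.05%

(0.3730 + 0.6270)^5 gives M 0.0072, M+2 0.0607, M+4 0.2040, M+6 0.3429, M+8 0.2882, M+10 0.0969; the largest is M+6.
P(M+6) = C(5,3) × 0.3730^2 × 0.6270^3 = 10 × 0.139129 × 0.24649188 = 0.342942 (base)
P(M+8) = C(5,4) × 0.3730^1 × 0.6270^4 = 5 × 0.3730 × 0.15455041 = 0.288237
Relative intensity = 0.288237 / 0.342942 × 100 = 84.05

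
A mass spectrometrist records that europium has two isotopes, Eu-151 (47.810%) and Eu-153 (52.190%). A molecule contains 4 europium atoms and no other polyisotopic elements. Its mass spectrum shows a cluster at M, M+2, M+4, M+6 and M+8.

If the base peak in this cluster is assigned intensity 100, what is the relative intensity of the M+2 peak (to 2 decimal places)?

61.07

Term probabilities: M 0.0522, M+2 0.2281, M+4 0.3736, M+6 0.2719, M+8 0.0742. Base peak = M+4.
P(M+4) = C(4,2) × 0.47810^2 × 0.52190^2 = 6 × 0.22857961 × 0.27237961 = 0.373563 (base)
P(M+2) = C(4,1) × 0.47810^3 × 0.52190^1 = 4 × 0.10928391 × 0.5219 = 0.228141
Relative intensity = 0.228141 / 0.373563 × 100 = 61.07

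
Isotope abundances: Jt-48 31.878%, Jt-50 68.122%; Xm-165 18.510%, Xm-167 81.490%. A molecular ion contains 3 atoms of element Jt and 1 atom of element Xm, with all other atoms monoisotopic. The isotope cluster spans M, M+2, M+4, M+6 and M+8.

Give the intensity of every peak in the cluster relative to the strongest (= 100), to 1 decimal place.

Element Jt pattern (n=3): 0.03239464 : 0.20767814 : 0.4437998 : 0.31612742
Element Xm pattern (n=1): 0.1851 : 0.8149
Convolve the two distributions (both contribute in 2-u steps):
  M: 0.03239464×0.1851 = 0.005996
  M+2: 0.03239464×0.8149 + 0.20767814×0.1851 = 0.064840
  M+4: 0.20767814×0.8149 + 0.4437998×0.1851 = 0.251384
  M+6: 0.4437998×0.8149 + 0.31612742×0.1851 = 0.420168
  M+8: 0.31612742×0.8149 = 0.257612
Scale to base peak (0.420168) = 100: 1.4 : 15.4 : 59.8 : 100.0 : 61.3

1.4 : 15.4 : 59.8 : 100.0 : 61.3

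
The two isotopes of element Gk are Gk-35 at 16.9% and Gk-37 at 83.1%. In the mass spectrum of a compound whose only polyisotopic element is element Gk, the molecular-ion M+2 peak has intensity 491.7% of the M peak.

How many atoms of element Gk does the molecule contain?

For n independent Gk atoms, I(M+2)/I(M) = n · (abundance Gk-37) / (abundance Gk-35) = n · 0.831/0.169.
n = 4.917 × 0.169/0.831 = 1.00 ≈ 1

1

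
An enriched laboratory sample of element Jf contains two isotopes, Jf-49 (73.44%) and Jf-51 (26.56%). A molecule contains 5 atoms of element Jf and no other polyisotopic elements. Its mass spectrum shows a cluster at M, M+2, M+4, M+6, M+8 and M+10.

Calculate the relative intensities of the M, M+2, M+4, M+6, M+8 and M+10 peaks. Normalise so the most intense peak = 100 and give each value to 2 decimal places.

Each Jf atom is independently Jf-49 (p = 0.7344) or Jf-51 (q = 0.2656); the cluster is the binomial expansion (p + q)^5.
P(M) = 0.7344^5 = 0.213631
P(M+2) = 5 × 0.7344^4 × 0.2656^1 = 0.386304
P(M+4) = 10 × 0.7344^3 × 0.2656^2 = 0.279418
P(M+6) = 10 × 0.7344^2 × 0.2656^3 = 0.101053
P(M+8) = 5 × 0.7344^1 × 0.2656^4 = 0.018273
P(M+10) = 0.2656^5 = 0.001322
The M+2 peak is largest (0.386304); scaling to 100 gives 55.30 : 100.00 : 72.33 : 26.16 : 4.73 : 0.34.

55.30 : 100.00 : 72.33 : 26.16 : 4.73 : 0.34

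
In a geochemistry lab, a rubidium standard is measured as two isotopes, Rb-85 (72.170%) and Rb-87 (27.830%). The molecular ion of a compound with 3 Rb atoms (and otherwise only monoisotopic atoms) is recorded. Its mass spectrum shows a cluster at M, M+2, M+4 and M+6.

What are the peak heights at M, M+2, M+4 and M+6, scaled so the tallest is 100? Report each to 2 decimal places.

Expanding (0.72170 + 0.27830)^3:
P(M) = 0.72170^3 = 0.375898
P(M+2) = 3 × 0.72170^2 × 0.27830^1 = 0.434858
P(M+4) = 3 × 0.72170^1 × 0.27830^2 = 0.167689
P(M+6) = 0.27830^3 = 0.021555
The M+2 peak is largest (0.434858); scaling to 100 gives 86.44 : 100.00 : 38.56 : 4.96.

86.44 : 100.00 : 38.56 : 4.96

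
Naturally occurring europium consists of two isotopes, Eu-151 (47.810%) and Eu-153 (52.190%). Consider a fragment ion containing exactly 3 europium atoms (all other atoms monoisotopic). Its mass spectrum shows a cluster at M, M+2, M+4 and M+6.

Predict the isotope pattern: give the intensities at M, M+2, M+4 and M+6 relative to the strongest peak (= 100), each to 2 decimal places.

Each Eu atom is independently Eu-151 (p = 0.47810) or Eu-153 (q = 0.52190); the cluster is the binomial expansion (p + q)^3.
P(M) = 0.47810^3 = 0.109284
P(M+2) = 3 × 0.47810^2 × 0.52190^1 = 0.357887
P(M+4) = 3 × 0.47810^1 × 0.52190^2 = 0.390674
P(M+6) = 0.52190^3 = 0.142155
The M+4 peak is largest (0.390674); scaling to 100 gives 27.97 : 91.61 : 100.00 : 36.39.

27.97 : 91.61 : 100.00 : 36.39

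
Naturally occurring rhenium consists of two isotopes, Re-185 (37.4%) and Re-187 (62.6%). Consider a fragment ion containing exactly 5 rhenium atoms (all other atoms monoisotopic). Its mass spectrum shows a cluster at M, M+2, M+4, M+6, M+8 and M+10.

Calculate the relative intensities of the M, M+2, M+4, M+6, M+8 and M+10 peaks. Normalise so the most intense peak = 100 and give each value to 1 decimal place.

The 5 Re atoms are independent, so intensities follow the terms of (0.374 + 0.626)^5.
P(M) = 0.374^5 = 0.007317
P(M+2) = 5 × 0.374^4 × 0.626^1 = 0.061239
P(M+4) = 10 × 0.374^3 × 0.626^2 = 0.205005
P(M+6) = 10 × 0.374^2 × 0.626^3 = 0.343136
P(M+8) = 5 × 0.374^1 × 0.626^4 = 0.287170
P(M+10) = 0.626^5 = 0.096133
The M+6 peak is largest (0.343136); scaling to 100 gives 2.1 : 17.8 : 59.7 : 100.0 : 83.7 : 28.0.

2.1 : 17.8 : 59.7 : 100.0 : 83.7 : 28.0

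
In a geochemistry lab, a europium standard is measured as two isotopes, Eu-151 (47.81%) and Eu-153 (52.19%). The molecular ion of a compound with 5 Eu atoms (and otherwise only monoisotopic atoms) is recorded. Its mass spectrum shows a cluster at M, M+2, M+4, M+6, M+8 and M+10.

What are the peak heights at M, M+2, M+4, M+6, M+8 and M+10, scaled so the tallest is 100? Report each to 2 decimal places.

7.69 : 41.96 : 91.61 : 100.00 : 54.58 : 11.92

Expanding (0.4781 + 0.5219)^5:
P(M) = 0.4781^5 = 0.024980
P(M+2) = 5 × 0.4781^4 × 0.5219^1 = 0.136343
P(M+4) = 10 × 0.4781^3 × 0.5219^2 = 0.297667
P(M+6) = 10 × 0.4781^2 × 0.5219^3 = 0.324937
P(M+8) = 5 × 0.4781^1 × 0.5219^4 = 0.177353
P(M+10) = 0.5219^5 = 0.038720
The M+6 peak is largest (0.324937); scaling to 100 gives 7.69 : 41.96 : 91.61 : 100.00 : 54.58 : 11.92.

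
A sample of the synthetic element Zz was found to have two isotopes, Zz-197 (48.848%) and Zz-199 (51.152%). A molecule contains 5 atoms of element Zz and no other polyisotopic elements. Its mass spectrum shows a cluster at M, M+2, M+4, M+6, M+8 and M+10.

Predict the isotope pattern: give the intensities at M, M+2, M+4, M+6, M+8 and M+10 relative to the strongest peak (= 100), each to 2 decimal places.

Expanding (0.48848 + 0.51152)^5:
P(M) = 0.48848^5 = 0.027812
P(M+2) = 5 × 0.48848^4 × 0.51152^1 = 0.145620
P(M+4) = 10 × 0.48848^3 × 0.51152^2 = 0.304976
P(M+6) = 10 × 0.48848^2 × 0.51152^3 = 0.319361
P(M+8) = 5 × 0.48848^1 × 0.51152^4 = 0.167212
P(M+10) = 0.51152^5 = 0.035020
The M+6 peak is largest (0.319361); scaling to 100 gives 8.71 : 45.60 : 95.50 : 100.00 : 52.36 : 10.97.

8.71 : 45.60 : 95.50 : 100.00 : 52.36 : 10.97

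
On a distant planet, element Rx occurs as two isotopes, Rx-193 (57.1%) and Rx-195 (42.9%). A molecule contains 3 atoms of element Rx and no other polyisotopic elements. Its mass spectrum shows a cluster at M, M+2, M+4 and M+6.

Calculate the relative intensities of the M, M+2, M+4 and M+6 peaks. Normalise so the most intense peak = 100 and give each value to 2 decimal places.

Expanding (0.571 + 0.429)^3:
P(M) = 0.571^3 = 0.186169
P(M+2) = 3 × 0.571^2 × 0.429^1 = 0.419615
P(M+4) = 3 × 0.571^1 × 0.429^2 = 0.315262
P(M+6) = 0.429^3 = 0.078954
The M+2 peak is largest (0.419615); scaling to 100 gives 44.37 : 100.00 : 75.13 : 18.82.

44.37 : 100.00 : 75.13 : 18.82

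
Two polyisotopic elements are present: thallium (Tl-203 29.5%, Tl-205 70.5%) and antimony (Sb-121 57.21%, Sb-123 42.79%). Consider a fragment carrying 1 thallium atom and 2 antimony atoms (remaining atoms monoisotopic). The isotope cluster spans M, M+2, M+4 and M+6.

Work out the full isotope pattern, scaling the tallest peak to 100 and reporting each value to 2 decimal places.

Thallium pattern (n=1): 0.2950 : 0.7050
Antimony pattern (n=2): 0.32729841 : 0.48960318 : 0.18309841
Convolve the two distributions (both contribute in 2-u steps):
  M: 0.2950×0.32729841 = 0.096553
  M+2: 0.2950×0.48960318 + 0.7050×0.32729841 = 0.375178
  M+4: 0.2950×0.18309841 + 0.7050×0.48960318 = 0.399184
  M+6: 0.7050×0.18309841 = 0.129084
Scale to base peak (0.399184) = 100: 24.19 : 93.99 : 100.00 : 32.34

24.19 : 93.99 : 100.00 : 32.34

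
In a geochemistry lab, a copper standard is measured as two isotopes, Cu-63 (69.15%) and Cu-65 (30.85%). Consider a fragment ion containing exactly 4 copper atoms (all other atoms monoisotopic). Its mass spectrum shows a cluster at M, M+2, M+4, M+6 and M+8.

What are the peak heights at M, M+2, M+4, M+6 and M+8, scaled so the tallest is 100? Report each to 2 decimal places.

56.04 : 100.00 : 66.92 : 19.90 : 2.22

Each Cu atom is independently Cu-63 (p = 0.6915) or Cu-65 (q = 0.3085); the cluster is the binomial expansion (p + q)^4.
P(M) = 0.6915^4 = 0.228649
P(M+2) = 4 × 0.6915^3 × 0.3085^1 = 0.408030
P(M+4) = 6 × 0.6915^2 × 0.3085^2 = 0.273052
P(M+6) = 4 × 0.6915^1 × 0.3085^3 = 0.081212
P(M+8) = 0.3085^4 = 0.009058
The M+2 peak is largest (0.408030); scaling to 100 gives 56.04 : 100.00 : 66.92 : 19.90 : 2.22.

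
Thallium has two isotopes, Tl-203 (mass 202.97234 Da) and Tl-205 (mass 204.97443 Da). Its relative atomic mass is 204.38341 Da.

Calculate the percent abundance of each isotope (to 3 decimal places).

Tl-203: 29.520%, Tl-205: 70.480%

With x = fraction of Tl-203 (so Tl-205 is 1 − x):
202.97234·x + 204.97443·(1 − x) = 204.38341
(202.97234 − 204.97443)·x = 204.38341 − 204.97443
x = -0.59102 / -2.00209 = 0.29520 → 29.520% Tl-203, 70.480% Tl-205.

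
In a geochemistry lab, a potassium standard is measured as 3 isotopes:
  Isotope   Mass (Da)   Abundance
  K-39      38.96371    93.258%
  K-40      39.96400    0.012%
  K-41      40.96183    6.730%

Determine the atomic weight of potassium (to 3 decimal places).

39.098 Da

Weight each isotope mass by its fractional abundance: 0.93258 × 38.96371 + 0.00012 × 39.96400 + 0.06730 × 40.96183
= 36.336777 + 0.004796 + 2.756731 = 39.098304 Da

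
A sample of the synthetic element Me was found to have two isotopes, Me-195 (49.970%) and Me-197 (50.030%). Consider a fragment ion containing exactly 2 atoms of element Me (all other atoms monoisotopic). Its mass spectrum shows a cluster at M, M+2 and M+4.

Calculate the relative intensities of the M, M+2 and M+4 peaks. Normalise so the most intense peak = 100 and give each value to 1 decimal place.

The 2 Me atoms are independent, so intensities follow the terms of (0.49970 + 0.50030)^2.
P(M) = 0.49970^2 = 0.249700
P(M+2) = 2 × 0.49970^1 × 0.50030^1 = 0.500000
P(M+4) = 0.50030^2 = 0.250300
The M+2 peak is largest (0.500000); scaling to 100 gives 49.9 : 100.0 : 50.1.

49.9 : 100.0 : 50.1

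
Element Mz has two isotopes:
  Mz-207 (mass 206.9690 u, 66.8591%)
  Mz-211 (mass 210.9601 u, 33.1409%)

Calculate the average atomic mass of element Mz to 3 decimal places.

208.292 u

The abundance-weighted mean is 0.668591 × 206.9690 + 0.331409 × 210.9601
= 138.37761 + 69.91408 = 208.29169 u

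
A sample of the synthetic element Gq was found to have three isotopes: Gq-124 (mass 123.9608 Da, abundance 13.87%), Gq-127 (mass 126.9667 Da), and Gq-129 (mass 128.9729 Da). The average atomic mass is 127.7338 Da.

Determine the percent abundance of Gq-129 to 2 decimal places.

Let x and y be the fractions of Gq-127 and Gq-129. Then x + y = 1 − 0.1387 = 0.8613 and 126.9667x + 128.9729y = 127.7338 − 0.1387×123.9608 = 110.54043704.
Substituting: 126.9667x + 128.9729(0.8613 − x) = 110.54043704
(126.9667 − 128.9729)x = -0.54392173  ⇒  x = 0.27112, y = 0.59018
Gq-127: 27.11%, Gq-129: 59.02%.

59.02%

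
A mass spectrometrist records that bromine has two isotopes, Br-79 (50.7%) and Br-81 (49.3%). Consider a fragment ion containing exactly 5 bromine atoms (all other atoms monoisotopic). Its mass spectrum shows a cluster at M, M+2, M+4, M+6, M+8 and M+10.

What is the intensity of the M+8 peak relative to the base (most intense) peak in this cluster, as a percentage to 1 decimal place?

Binomial terms of (0.507 + 0.493)^5: M 0.0335, M+2 0.1629, M+4 0.3168, M+6 0.3080, M+8 0.1497, M+10 0.0291 → M+4 is the base peak.
P(M+4) = C(5,2) × 0.507^3 × 0.493^2 = 10 × 0.13032384 × 0.243049 = 0.316751 (base)
P(M+8) = C(5,4) × 0.507^1 × 0.493^4 = 5 × 0.5070 × 0.05907282 = 0.149750
Relative intensity = 0.149750 / 0.316751 × 100 = 47.3

47.3%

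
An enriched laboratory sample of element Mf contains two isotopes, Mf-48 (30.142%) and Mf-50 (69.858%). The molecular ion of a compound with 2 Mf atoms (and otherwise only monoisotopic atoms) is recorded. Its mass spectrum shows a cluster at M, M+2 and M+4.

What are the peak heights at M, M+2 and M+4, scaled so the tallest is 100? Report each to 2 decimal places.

The 2 Mf atoms are independent, so intensities follow the terms of (0.30142 + 0.69858)^2.
P(M) = 0.30142^2 = 0.090854
P(M+2) = 2 × 0.30142^1 × 0.69858^1 = 0.421132
P(M+4) = 0.69858^2 = 0.488014
The M+4 peak is largest (0.488014); scaling to 100 gives 18.62 : 86.30 : 100.00.

18.62 : 86.30 : 100.00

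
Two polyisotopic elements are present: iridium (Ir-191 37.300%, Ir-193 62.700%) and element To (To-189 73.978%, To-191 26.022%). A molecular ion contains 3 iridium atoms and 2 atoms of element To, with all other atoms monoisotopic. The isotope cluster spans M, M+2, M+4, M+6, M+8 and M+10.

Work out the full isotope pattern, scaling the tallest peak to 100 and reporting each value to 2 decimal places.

8.23 : 47.30 : 100.00 : 93.32 : 36.14 : 4.84

Iridium pattern (n=3): 0.05189512 : 0.26170165 : 0.43991135 : 0.24649188
Element To pattern (n=2): 0.54727445 : 0.3850111 : 0.06771445
Convolve the two distributions (both contribute in 2-u steps):
  M: 0.05189512×0.54727445 = 0.028401
  M+2: 0.05189512×0.3850111 + 0.26170165×0.54727445 = 0.163203
  M+4: 0.05189512×0.06771445 + 0.26170165×0.3850111 + 0.43991135×0.54727445 = 0.345024
  M+6: 0.26170165×0.06771445 + 0.43991135×0.3850111 + 0.24649188×0.54727445 = 0.321990
  M+8: 0.43991135×0.06771445 + 0.24649188×0.3850111 = 0.124690
  M+10: 0.24649188×0.06771445 = 0.016691
Scale to base peak (0.345024) = 100: 8.23 : 47.30 : 100.00 : 93.32 : 36.14 : 4.84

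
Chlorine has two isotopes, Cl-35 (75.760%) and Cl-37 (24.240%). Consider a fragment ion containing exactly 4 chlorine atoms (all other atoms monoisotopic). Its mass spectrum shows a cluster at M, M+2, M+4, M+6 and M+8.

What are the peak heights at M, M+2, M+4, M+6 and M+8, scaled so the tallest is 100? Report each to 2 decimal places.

Expanding (0.75760 + 0.24240)^4:
P(M) = 0.75760^4 = 0.329428
P(M+2) = 4 × 0.75760^3 × 0.24240^1 = 0.421612
P(M+4) = 6 × 0.75760^2 × 0.24240^2 = 0.202347
P(M+6) = 4 × 0.75760^1 × 0.24240^3 = 0.043162
P(M+8) = 0.24240^4 = 0.003452
The M+2 peak is largest (0.421612); scaling to 100 gives 78.14 : 100.00 : 47.99 : 10.24 : 0.82.

78.14 : 100.00 : 47.99 : 10.24 : 0.82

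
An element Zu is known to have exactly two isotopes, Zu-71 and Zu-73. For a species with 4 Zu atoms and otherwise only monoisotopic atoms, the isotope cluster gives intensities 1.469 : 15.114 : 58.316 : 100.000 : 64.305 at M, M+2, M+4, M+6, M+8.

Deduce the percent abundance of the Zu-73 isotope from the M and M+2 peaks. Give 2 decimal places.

72.01%

Write p for the Zu-71 fraction. I(M+2)/I(M) = [C(4,1)·p^3·(1−p)] / p^4 = 4·(1−p)/p = 15.114/1.469 = 10.2886
(1−p)/p = 10.2886/4 = 2.5722  ⇒  p = 1/(1 + 2.5722) = 0.2799
Zu-71: 27.99%, Zu-73: 72.01%.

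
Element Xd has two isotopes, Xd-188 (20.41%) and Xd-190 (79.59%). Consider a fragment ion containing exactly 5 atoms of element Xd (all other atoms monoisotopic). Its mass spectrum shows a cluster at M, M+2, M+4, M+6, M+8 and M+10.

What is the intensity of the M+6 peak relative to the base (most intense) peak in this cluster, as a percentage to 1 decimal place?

51.3%

Binomial terms of (0.2041 + 0.7959)^5: M 0.0004, M+2 0.0069, M+4 0.0539, M+6 0.2100, M+8 0.4095, M+10 0.3194 → M+8 is the base peak.
P(M+8) = C(5,4) × 0.2041^1 × 0.7959^4 = 5 × 0.2041 × 0.40126753 = 0.409494 (base)
P(M+6) = C(5,3) × 0.2041^2 × 0.7959^3 = 10 × 0.04165681 × 0.50416828 = 0.210020
Relative intensity = 0.210020 / 0.409494 × 100 = 51.3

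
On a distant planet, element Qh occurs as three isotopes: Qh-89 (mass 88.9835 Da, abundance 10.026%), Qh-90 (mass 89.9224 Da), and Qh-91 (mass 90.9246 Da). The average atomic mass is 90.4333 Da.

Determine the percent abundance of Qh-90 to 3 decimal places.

29.603%

The remaining 89.974% is split between Qh-90 (fraction x) and Qh-91 (fraction 0.89974 − x).
Substituting: 89.9224x + 90.9246(0.89974 − x) = 81.51181429
(89.9224 − 90.9246)x = -0.296685314  ⇒  x = 0.29603, y = 0.60371
Qh-90: 29.603%, Qh-91: 60.371%.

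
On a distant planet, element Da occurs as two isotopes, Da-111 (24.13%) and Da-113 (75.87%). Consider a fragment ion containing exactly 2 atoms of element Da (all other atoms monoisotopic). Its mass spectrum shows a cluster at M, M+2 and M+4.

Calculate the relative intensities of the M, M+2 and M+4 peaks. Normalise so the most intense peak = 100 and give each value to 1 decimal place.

The 2 Da atoms are independent, so intensities follow the terms of (0.2413 + 0.7587)^2.
P(M) = 0.2413^2 = 0.058226
P(M+2) = 2 × 0.2413^1 × 0.7587^1 = 0.366149
P(M+4) = 0.7587^2 = 0.575626
The M+4 peak is largest (0.575626); scaling to 100 gives 10.1 : 63.6 : 100.0.

10.1 : 63.6 : 100.0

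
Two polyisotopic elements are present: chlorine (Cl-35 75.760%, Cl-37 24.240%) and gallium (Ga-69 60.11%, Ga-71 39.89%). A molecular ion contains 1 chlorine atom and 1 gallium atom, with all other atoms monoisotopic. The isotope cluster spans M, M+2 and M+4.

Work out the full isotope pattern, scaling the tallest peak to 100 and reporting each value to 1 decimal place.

100.0 : 98.4 : 21.2

Chlorine pattern (n=1): 0.7576 : 0.2424
Gallium pattern (n=1): 0.6011 : 0.3989
Convolve the two distributions (both contribute in 2-u steps):
  M: 0.7576×0.6011 = 0.455393
  M+2: 0.7576×0.3989 + 0.2424×0.6011 = 0.447913
  M+4: 0.2424×0.3989 = 0.096693
Scale to base peak (0.455393) = 100: 100.0 : 98.4 : 21.2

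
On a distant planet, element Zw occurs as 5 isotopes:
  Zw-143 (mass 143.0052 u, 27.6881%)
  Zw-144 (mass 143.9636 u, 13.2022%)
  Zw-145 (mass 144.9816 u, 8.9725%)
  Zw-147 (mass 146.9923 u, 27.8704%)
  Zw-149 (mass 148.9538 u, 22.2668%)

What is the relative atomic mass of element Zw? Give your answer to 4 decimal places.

145.7448 u

Weight each isotope mass by its fractional abundance: 0.276881 × 143.0052 + 0.132022 × 143.9636 + 0.089725 × 144.9816 + 0.278704 × 146.9923 + 0.222668 × 148.9538
= 39.59542 + 19.00636 + 13.00847 + 40.96734 + 33.16724 = 145.74483 u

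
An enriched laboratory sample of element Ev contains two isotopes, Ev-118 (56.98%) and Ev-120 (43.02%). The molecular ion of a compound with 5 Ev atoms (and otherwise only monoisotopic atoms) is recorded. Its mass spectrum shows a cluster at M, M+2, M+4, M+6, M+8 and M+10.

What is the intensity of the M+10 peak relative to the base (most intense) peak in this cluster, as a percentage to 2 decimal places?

4.30%

(0.5698 + 0.4302)^5 gives M 0.0601, M+2 0.2267, M+4 0.3424, M+6 0.2585, M+8 0.0976, M+10 0.0147; the largest is M+4.
P(M+4) = C(5,2) × 0.5698^3 × 0.4302^2 = 10 × 0.18499813 × 0.18507204 = 0.342380 (base)
P(M+10) = C(5,5) × 0.5698^0 × 0.4302^5 = 1 × 1.0000 × 0.01473506 = 0.014735
Relative intensity = 0.014735 / 0.342380 × 100 = 4.30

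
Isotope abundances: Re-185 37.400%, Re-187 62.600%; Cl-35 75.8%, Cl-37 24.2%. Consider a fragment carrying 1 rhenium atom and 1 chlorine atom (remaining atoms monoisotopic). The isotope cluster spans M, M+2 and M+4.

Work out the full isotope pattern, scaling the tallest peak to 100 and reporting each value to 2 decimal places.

Rhenium pattern (n=1): 0.3740 : 0.6260
Chlorine pattern (n=1): 0.7580 : 0.2420
Convolve the two distributions (both contribute in 2-u steps):
  M: 0.3740×0.7580 = 0.283492
  M+2: 0.3740×0.2420 + 0.6260×0.7580 = 0.565016
  M+4: 0.6260×0.2420 = 0.151492
Scale to base peak (0.565016) = 100: 50.17 : 100.00 : 26.81

50.17 : 100.00 : 26.81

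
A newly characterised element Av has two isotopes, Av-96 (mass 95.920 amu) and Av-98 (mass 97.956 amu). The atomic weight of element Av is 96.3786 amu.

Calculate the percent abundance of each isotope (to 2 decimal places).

Av-96: 77.48%, Av-98: 22.52%

Let x be the fractional abundance of Av-96; then Av-98 has abundance 1 − x.
95.920·x + 97.956·(1 − x) = 96.3786
(95.920 − 97.956)·x = 96.3786 − 97.956
x = -1.5774 / -2.036 = 0.77475 → 77.48% Av-96, 22.52% Av-98.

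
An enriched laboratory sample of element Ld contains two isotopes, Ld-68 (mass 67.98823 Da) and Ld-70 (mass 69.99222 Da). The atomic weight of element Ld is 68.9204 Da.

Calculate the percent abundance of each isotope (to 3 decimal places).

Ld-68: 53.484%, Ld-70: 46.516%

Let x be the fractional abundance of Ld-68; then Ld-70 has abundance 1 − x.
67.98823·x + 69.99222·(1 − x) = 68.9204
(67.98823 − 69.99222)·x = 68.9204 − 69.99222
x = -1.07182 / -2.00399 = 0.53484 → 53.484% Ld-68, 46.516% Ld-70.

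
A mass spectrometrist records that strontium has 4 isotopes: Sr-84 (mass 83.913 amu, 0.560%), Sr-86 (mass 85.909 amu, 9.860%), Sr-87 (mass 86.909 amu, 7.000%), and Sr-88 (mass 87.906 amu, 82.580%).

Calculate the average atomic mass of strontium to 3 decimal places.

Ar = Σ fᵢ·mᵢ = 0.00560 × 83.913 + 0.09860 × 85.909 + 0.07000 × 86.909 + 0.82580 × 87.906
= 0.4699 + 8.4706 + 6.0836 + 72.5928 = 87.6169 amu

87.617 amu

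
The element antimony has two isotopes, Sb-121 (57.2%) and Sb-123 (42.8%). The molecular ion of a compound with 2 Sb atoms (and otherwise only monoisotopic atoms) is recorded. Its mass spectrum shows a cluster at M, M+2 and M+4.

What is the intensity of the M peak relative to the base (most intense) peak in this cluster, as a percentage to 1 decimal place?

66.8%

Binomial terms of (0.572 + 0.428)^2: M 0.3272, M+2 0.4896, M+4 0.1832 → M+2 is the base peak.
P(M+2) = C(2,1) × 0.572^1 × 0.428^1 = 2 × 0.5720 × 0.4280 = 0.489632 (base)
P(M) = C(2,0) × 0.572^2 × 0.428^0 = 1 × 0.327184 × 1.0000 = 0.327184
Relative intensity = 0.327184 / 0.489632 × 100 = 66.8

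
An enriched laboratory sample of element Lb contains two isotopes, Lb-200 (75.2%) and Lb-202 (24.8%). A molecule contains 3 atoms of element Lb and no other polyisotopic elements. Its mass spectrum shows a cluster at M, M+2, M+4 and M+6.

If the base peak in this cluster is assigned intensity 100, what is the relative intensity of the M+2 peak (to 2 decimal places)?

Term probabilities: M 0.4253, M+2 0.4207, M+4 0.1388, M+6 0.0153. Base peak = M.
P(M) = C(3,0) × 0.752^3 × 0.248^0 = 1 × 0.42525901 × 1.0000 = 0.425259 (base)
P(M+2) = C(3,1) × 0.752^2 × 0.248^1 = 3 × 0.565504 × 0.2480 = 0.420735
Relative intensity = 0.420735 / 0.425259 × 100 = 98.94

98.94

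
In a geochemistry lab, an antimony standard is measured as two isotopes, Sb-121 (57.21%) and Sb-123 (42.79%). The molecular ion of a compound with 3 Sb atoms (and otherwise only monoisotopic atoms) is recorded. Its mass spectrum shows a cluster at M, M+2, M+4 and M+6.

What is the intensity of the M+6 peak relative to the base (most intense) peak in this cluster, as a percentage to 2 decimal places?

18.65%

Term probabilities: M 0.1872, M+2 0.4202, M+4 0.3143, M+6 0.0783. Base peak = M+2.
P(M+2) = C(3,1) × 0.5721^2 × 0.4279^1 = 3 × 0.32729841 × 0.4279 = 0.420153 (base)
P(M+6) = C(3,3) × 0.5721^0 × 0.4279^3 = 1 × 1.0000 × 0.07834781 = 0.078348
Relative intensity = 0.078348 / 0.420153 × 100 = 18.65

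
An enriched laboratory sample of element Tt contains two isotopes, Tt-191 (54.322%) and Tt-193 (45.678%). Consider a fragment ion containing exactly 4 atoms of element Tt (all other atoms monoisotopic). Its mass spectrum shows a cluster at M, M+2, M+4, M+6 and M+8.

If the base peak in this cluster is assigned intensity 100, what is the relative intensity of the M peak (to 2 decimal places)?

23.57

(0.54322 + 0.45678)^4 gives M 0.0871, M+2 0.2929, M+4 0.3694, M+6 0.2071, M+8 0.0435; the largest is M+4.
P(M+4) = C(4,2) × 0.54322^2 × 0.45678^2 = 6 × 0.29508797 × 0.20864797 = 0.369417 (base)
P(M) = C(4,0) × 0.54322^4 × 0.45678^0 = 1 × 0.08707691 × 1.0000 = 0.087077
Relative intensity = 0.087077 / 0.369417 × 100 = 23.57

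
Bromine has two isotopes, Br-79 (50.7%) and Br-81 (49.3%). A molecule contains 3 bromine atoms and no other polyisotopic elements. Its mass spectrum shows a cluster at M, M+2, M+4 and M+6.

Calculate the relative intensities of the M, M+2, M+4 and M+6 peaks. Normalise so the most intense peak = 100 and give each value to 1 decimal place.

Expanding (0.507 + 0.493)^3:
P(M) = 0.507^3 = 0.130324
P(M+2) = 3 × 0.507^2 × 0.493^1 = 0.380175
P(M+4) = 3 × 0.507^1 × 0.493^2 = 0.369678
P(M+6) = 0.493^3 = 0.119823
The M+2 peak is largest (0.380175); scaling to 100 gives 34.3 : 100.0 : 97.2 : 31.5.

34.3 : 100.0 : 97.2 : 31.5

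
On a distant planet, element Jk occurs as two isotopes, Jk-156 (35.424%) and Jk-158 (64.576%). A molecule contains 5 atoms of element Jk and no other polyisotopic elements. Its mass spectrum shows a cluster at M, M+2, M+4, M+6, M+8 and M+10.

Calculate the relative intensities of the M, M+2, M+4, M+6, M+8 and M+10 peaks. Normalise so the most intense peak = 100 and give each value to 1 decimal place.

Each Jk atom is independently Jk-156 (p = 0.35424) or Jk-158 (q = 0.64576); the cluster is the binomial expansion (p + q)^5.
P(M) = 0.35424^5 = 0.005578
P(M+2) = 5 × 0.35424^4 × 0.64576^1 = 0.050843
P(M+4) = 10 × 0.35424^3 × 0.64576^2 = 0.185368
P(M+6) = 10 × 0.35424^2 × 0.64576^3 = 0.337916
P(M+8) = 5 × 0.35424^1 × 0.64576^4 = 0.308001
P(M+10) = 0.64576^5 = 0.112294
The M+6 peak is largest (0.337916); scaling to 100 gives 1.7 : 15.0 : 54.9 : 100.0 : 91.1 : 33.2.

1.7 : 15.0 : 54.9 : 100.0 : 91.1 : 33.2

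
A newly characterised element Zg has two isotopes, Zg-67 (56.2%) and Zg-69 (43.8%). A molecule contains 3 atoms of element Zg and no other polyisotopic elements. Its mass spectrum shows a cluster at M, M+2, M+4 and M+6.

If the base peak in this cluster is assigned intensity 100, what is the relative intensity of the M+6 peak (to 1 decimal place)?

Term probabilities: M 0.1775, M+2 0.4150, M+4 0.3234, M+6 0.0840. Base peak = M+2.
P(M+2) = C(3,1) × 0.562^2 × 0.438^1 = 3 × 0.315844 × 0.4380 = 0.415019 (base)
P(M+6) = C(3,3) × 0.562^0 × 0.438^3 = 1 × 1.0000 × 0.08402767 = 0.084028
Relative intensity = 0.084028 / 0.415019 × 100 = 20.2

20.2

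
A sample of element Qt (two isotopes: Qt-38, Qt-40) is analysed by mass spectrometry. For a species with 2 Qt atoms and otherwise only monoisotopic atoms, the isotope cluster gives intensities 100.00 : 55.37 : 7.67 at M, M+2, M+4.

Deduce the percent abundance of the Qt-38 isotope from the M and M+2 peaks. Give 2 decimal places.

78.32%

Write p for the Qt-38 fraction. I(M+2)/I(M) = [C(2,1)·p^1·(1−p)] / p^2 = 2·(1−p)/p = 55.37/100.00 = 0.5537
(1−p)/p = 0.5537/2 = 0.2768  ⇒  p = 1/(1 + 0.2768) = 0.7832
Qt-38: 78.32%, Qt-40: 21.68%.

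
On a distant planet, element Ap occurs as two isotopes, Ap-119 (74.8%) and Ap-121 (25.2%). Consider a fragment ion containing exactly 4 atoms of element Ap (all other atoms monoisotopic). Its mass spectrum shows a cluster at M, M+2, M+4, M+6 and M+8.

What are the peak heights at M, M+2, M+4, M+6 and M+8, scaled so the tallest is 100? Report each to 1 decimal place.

The 4 Ap atoms are independent, so intensities follow the terms of (0.748 + 0.252)^4.
P(M) = 0.748^4 = 0.313045
P(M+2) = 4 × 0.748^3 × 0.252^1 = 0.421857
P(M+4) = 6 × 0.748^2 × 0.252^2 = 0.213184
P(M+6) = 4 × 0.748^1 × 0.252^3 = 0.047881
P(M+8) = 0.252^4 = 0.004033
The M+2 peak is largest (0.421857); scaling to 100 gives 74.2 : 100.0 : 50.5 : 11.4 : 1.0.

74.2 : 100.0 : 50.5 : 11.4 : 1.0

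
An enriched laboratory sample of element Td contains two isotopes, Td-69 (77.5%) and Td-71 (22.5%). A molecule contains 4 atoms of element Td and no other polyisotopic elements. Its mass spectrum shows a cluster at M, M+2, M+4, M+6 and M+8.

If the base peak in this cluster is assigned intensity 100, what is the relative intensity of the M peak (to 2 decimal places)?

86.11

Term probabilities: M 0.3608, M+2 0.4189, M+4 0.1824, M+6 0.0353, M+8 0.0026. Base peak = M+2.
P(M+2) = C(4,1) × 0.775^3 × 0.225^1 = 4 × 0.46548438 × 0.2250 = 0.418936 (base)
P(M) = C(4,0) × 0.775^4 × 0.225^0 = 1 × 0.36075039 × 1.0000 = 0.360750
Relative intensity = 0.360750 / 0.418936 × 100 = 86.11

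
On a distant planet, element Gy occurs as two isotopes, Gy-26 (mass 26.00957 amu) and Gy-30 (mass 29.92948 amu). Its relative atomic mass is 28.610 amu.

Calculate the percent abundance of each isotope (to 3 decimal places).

Gy-26: 33.661%, Gy-30: 66.339%

Let x be the fractional abundance of Gy-26; then Gy-30 has abundance 1 − x.
26.00957·x + 29.92948·(1 − x) = 28.610
(26.00957 − 29.92948)·x = 28.610 − 29.92948
x = -1.31948 / -3.91991 = 0.33661 → 33.661% Gy-26, 66.339% Gy-30.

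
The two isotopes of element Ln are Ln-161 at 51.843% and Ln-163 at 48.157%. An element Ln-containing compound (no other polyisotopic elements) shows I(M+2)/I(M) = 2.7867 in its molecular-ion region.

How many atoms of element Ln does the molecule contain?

For n independent Ln atoms, I(M+2)/I(M) = n · (abundance Ln-163) / (abundance Ln-161) = n · 0.48157/0.51843.
n = 2.7867 × 0.51843/0.48157 = 3.00 ≈ 3

3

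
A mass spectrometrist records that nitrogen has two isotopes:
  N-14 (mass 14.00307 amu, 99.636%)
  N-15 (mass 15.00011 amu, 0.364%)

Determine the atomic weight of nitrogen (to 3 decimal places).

14.007 amu

The abundance-weighted mean is 0.99636 × 14.00307 + 0.00364 × 15.00011
= 13.952099 + 0.054600 = 14.006699 amu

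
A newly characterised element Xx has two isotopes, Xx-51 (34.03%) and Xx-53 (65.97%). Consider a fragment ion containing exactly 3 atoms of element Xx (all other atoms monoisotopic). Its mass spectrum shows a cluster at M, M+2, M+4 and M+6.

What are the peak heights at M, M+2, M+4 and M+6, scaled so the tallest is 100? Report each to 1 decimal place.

Expanding (0.3403 + 0.6597)^3:
P(M) = 0.3403^3 = 0.039408
P(M+2) = 3 × 0.3403^2 × 0.6597^1 = 0.229188
P(M+4) = 3 × 0.3403^1 × 0.6597^2 = 0.444300
P(M+6) = 0.6597^3 = 0.287104
The M+4 peak is largest (0.444300); scaling to 100 gives 8.9 : 51.6 : 100.0 : 64.6.

8.9 : 51.6 : 100.0 : 64.6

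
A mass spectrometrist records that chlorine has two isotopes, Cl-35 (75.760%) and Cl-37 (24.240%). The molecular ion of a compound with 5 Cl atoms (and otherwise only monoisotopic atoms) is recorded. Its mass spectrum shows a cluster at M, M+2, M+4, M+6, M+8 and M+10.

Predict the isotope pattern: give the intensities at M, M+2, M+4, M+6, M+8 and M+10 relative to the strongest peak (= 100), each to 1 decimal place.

62.5 : 100.0 : 64.0 : 20.5 : 3.3 : 0.2

The 5 Cl atoms are independent, so intensities follow the terms of (0.75760 + 0.24240)^5.
P(M) = 0.75760^5 = 0.249574
P(M+2) = 5 × 0.75760^4 × 0.24240^1 = 0.399266
P(M+4) = 10 × 0.75760^3 × 0.24240^2 = 0.255497
P(M+6) = 10 × 0.75760^2 × 0.24240^3 = 0.081748
P(M+8) = 5 × 0.75760^1 × 0.24240^4 = 0.013078
P(M+10) = 0.24240^5 = 0.000837
The M+2 peak is largest (0.399266); scaling to 100 gives 62.5 : 100.0 : 64.0 : 20.5 : 3.3 : 0.2.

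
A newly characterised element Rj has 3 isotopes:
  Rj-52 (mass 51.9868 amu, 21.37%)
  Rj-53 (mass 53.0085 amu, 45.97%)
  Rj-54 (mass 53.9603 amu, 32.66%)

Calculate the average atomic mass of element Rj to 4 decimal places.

53.1010 amu

Weight each isotope mass by its fractional abundance: 0.2137 × 51.9868 + 0.4597 × 53.0085 + 0.3266 × 53.9603
= 11.10958 + 24.36801 + 17.62343 = 53.10102 amu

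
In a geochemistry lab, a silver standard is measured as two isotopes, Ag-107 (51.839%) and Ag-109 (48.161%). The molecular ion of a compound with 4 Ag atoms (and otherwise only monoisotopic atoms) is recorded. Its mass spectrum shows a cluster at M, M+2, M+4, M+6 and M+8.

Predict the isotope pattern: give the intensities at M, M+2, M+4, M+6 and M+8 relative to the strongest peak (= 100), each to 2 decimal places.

Expanding (0.51839 + 0.48161)^4:
P(M) = 0.51839^4 = 0.072215
P(M+2) = 4 × 0.51839^3 × 0.48161^1 = 0.268365
P(M+4) = 6 × 0.51839^2 × 0.48161^2 = 0.373986
P(M+6) = 4 × 0.51839^1 × 0.48161^3 = 0.231634
P(M+8) = 0.48161^4 = 0.053800
The M+4 peak is largest (0.373986); scaling to 100 gives 19.31 : 71.76 : 100.00 : 61.94 : 14.39.

19.31 : 71.76 : 100.00 : 61.94 : 14.39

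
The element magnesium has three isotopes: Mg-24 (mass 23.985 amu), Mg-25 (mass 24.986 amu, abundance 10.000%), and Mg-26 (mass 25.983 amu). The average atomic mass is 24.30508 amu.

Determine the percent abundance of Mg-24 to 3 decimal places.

Let x and y be the fractions of Mg-24 and Mg-26. Then x + y = 1 − 0.10000 = 0.90000 and 23.985x + 25.983y = 24.30508 − 0.10000×24.986 = 21.80648.
Substituting: 23.985x + 25.983(0.90000 − x) = 21.80648
(23.985 − 25.983)x = -1.57822  ⇒  x = 0.78990, y = 0.11010
Mg-24: 78.990%, Mg-26: 11.010%.

78.990%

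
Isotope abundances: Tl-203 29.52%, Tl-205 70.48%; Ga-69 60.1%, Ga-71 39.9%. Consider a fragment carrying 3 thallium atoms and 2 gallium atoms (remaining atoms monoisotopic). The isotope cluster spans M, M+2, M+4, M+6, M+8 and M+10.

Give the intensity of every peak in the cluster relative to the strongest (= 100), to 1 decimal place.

2.5 : 21.5 : 68.5 : 100.0 : 64.9 : 15.2

Thallium pattern (n=3): 0.02572463 : 0.18425524 : 0.43991564 : 0.35010449
Gallium pattern (n=2): 0.361201 : 0.479598 : 0.159201
Convolve the two distributions (both contribute in 2-u steps):
  M: 0.02572463×0.361201 = 0.009292
  M+2: 0.02572463×0.479598 + 0.18425524×0.361201 = 0.078891
  M+4: 0.02572463×0.159201 + 0.18425524×0.479598 + 0.43991564×0.361201 = 0.251362
  M+6: 0.18425524×0.159201 + 0.43991564×0.479598 + 0.35010449×0.361201 = 0.366774
  M+8: 0.43991564×0.159201 + 0.35010449×0.479598 = 0.237944
  M+10: 0.35010449×0.159201 = 0.055737
Scale to base peak (0.366774) = 100: 2.5 : 21.5 : 68.5 : 100.0 : 64.9 : 15.2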